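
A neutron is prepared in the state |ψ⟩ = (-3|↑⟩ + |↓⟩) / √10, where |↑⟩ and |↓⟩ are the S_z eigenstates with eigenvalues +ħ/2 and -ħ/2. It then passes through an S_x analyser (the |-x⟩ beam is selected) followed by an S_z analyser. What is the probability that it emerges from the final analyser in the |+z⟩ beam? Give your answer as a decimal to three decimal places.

First analyser (S_x): P(|-x⟩) = |⟨-x|ψ⟩|² = 16/20.
After stage 1 the state is |-x⟩; P(|+z⟩) = |⟨+z|-x⟩|² = 1/2.
Joint probability = 16/20 × 1/2 = 0.400.

0.400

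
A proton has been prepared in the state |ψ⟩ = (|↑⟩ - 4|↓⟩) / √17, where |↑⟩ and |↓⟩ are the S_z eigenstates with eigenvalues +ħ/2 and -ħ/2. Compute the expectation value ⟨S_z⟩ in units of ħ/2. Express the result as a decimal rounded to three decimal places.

-0.882

⟨σ_z⟩ = |a|² - |b|² divided by |a|²+|b|², with a, b the |↑⟩, |↓⟩ amplitudes.
= (1 - 16)/17 = -15/17.
⟨S_z⟩ = (ħ/2)·⟨σ_z⟩.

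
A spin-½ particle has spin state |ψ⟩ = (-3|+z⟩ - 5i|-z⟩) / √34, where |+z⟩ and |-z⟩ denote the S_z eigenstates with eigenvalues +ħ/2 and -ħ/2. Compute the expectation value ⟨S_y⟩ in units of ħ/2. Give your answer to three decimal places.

0.882

⟨σ_y⟩ = 2 Im(a* b)/(|a|²+|b|²) with a = -3, b = -5i.
a* b = 15i, so ⟨σ_y⟩ = 30/34.
⟨S_y⟩ = (ħ/2)·⟨σ_y⟩.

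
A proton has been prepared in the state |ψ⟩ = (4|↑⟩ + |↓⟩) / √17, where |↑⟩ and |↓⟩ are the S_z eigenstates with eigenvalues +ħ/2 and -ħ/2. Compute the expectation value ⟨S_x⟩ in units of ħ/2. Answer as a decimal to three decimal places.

⟨σ_x⟩ = 2 Re(a* b)/(|a|²+|b|²) with a = 4, b = 1.
a* b = 4, so ⟨σ_x⟩ = 8/17.
⟨S_x⟩ = (ħ/2)·⟨σ_x⟩.

0.471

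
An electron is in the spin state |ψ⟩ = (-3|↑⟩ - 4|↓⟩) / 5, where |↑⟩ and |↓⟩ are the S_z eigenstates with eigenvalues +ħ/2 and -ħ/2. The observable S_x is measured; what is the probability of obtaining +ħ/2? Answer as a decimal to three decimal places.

0.980

|+x⟩ = (|↑⟩ + |↓⟩)/√2, so ⟨+x|ψ⟩ = (-7) / (√2·5).
P = |-7|² / 50 = 49/50.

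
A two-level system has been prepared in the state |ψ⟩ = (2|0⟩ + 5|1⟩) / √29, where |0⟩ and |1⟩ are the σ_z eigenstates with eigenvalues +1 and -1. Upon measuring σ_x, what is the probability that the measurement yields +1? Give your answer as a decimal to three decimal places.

0.845

|+x⟩ = (|0⟩ + |1⟩)/√2, so ⟨+x|ψ⟩ = (7) / (√2·√29).
P = |7|² / 58 = 49/58.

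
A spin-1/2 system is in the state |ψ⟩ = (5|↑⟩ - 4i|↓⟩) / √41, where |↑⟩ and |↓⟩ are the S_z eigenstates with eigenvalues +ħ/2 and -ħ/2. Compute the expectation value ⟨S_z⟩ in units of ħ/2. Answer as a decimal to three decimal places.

⟨σ_z⟩ = |a|² - |b|² divided by |a|²+|b|², with a, b the |↑⟩, |↓⟩ amplitudes.
= (25 - 16)/41 = 9/41.
⟨S_z⟩ = (ħ/2)·⟨σ_z⟩.

0.220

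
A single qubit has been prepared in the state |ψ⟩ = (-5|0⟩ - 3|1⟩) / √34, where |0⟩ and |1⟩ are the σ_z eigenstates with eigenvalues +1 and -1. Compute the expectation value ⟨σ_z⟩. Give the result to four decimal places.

⟨σ_z⟩ = |a|² - |b|² divided by |a|²+|b|², with a, b the |0⟩, |1⟩ amplitudes.
= (25 - 9)/34 = 16/34.

0.4706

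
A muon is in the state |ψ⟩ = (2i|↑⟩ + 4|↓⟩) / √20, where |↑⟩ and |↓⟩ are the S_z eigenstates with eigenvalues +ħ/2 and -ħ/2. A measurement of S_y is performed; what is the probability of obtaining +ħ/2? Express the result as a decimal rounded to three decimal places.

0.100

|+y⟩ = (|↑⟩ + i|↓⟩)/√2, so ⟨+y|ψ⟩ = (-2i) / (√2·√20).
P = |-2i|² / 40 = 4/40.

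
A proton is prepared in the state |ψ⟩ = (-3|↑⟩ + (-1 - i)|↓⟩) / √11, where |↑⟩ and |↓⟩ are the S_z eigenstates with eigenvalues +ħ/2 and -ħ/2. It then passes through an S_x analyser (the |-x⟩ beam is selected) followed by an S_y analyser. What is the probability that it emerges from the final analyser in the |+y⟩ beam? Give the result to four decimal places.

0.1136

First analyser (S_x): P(|-x⟩) = |⟨-x|ψ⟩|² = 5/22.
After stage 1 the state is |-x⟩; P(|+y⟩) = |⟨+y|-x⟩|² = 1/2.
Joint probability = 5/22 × 1/2 = 0.1136.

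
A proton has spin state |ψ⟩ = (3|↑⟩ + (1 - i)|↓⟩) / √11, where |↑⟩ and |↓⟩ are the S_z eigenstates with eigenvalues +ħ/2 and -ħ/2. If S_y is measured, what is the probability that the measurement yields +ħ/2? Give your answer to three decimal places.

|+y⟩ = (|↑⟩ + i|↓⟩)/√2, so ⟨+y|ψ⟩ = (2 - i) / (√2·√11).
P = |2 - i|² / 22 = 5/22.

0.227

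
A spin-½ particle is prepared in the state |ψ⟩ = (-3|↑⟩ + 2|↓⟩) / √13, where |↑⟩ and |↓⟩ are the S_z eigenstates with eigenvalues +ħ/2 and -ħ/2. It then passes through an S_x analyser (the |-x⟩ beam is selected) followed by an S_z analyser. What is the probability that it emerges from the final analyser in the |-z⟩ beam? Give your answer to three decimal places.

0.481

First analyser (S_x): P(|-x⟩) = |⟨-x|ψ⟩|² = 25/26.
After stage 1 the state is |-x⟩; P(|-z⟩) = |⟨-z|-x⟩|² = 1/2.
Joint probability = 25/26 × 1/2 = 0.481.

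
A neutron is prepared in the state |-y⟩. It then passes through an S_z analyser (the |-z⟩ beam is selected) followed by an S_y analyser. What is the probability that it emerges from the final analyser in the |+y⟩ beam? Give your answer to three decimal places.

First analyser (S_z): from |-y⟩, P(|-z⟩) = 1/2.
After stage 1 the state is |-z⟩; P(|+y⟩) = |⟨+y|-z⟩|² = 1/2.
Joint probability = 1/2 × 1/2 = 0.250.

0.250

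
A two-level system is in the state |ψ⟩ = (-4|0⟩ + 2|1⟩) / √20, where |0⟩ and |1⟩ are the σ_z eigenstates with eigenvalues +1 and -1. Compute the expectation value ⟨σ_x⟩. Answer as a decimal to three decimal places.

⟨σ_x⟩ = 2 Re(a* b)/(|a|²+|b|²) with a = -4, b = 2.
a* b = -8, so ⟨σ_x⟩ = -16/20.

-0.800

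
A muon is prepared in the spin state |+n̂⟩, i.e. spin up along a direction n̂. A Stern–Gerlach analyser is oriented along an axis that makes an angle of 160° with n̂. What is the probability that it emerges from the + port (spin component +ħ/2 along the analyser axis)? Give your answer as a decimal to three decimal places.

For spin-½, the probability of finding spin-up along an axis at angle θ to the initial spin direction is cos²(θ/2); spin-down is sin²(θ/2).
θ = 160°, so P = cos²(80°) ≈ 0.030.

0.030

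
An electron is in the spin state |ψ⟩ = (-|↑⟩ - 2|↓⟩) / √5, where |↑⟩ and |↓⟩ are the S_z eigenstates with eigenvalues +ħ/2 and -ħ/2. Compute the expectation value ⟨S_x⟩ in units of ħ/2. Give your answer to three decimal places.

0.800

⟨σ_x⟩ = 2 Re(a* b)/(|a|²+|b|²) with a = -1, b = -2.
a* b = 2, so ⟨σ_x⟩ = 4/5.
⟨S_x⟩ = (ħ/2)·⟨σ_x⟩.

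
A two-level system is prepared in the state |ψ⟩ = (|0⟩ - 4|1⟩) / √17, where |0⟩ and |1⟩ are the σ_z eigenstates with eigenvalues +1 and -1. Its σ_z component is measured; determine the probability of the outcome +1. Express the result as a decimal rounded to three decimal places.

The +1 outcome corresponds to |0⟩. Its amplitude in |ψ⟩ is 1/√17.
P = |1|² / 17 = 1/17.

0.059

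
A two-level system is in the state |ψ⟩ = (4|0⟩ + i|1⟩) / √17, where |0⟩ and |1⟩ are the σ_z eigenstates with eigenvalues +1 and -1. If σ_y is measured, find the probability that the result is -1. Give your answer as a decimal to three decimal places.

|-y⟩ = (|0⟩ - i|1⟩)/√2, so ⟨-y|ψ⟩ = (3) / (√2·√17).
P = |3|² / 34 = 9/34.

0.265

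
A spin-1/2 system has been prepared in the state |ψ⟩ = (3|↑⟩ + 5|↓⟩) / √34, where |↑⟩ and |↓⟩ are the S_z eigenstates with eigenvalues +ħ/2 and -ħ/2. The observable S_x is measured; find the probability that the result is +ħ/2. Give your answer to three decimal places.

0.941

|+x⟩ = (|↑⟩ + |↓⟩)/√2, so ⟨+x|ψ⟩ = (8) / (√2·√34).
P = |8|² / 68 = 64/68.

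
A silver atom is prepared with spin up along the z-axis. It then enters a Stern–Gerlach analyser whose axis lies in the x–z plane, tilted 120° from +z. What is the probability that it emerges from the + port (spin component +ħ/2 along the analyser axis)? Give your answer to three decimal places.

For spin-½, the probability of finding spin-up along an axis at angle θ to the initial spin direction is cos²(θ/2); spin-down is sin²(θ/2).
θ = 120°, so P = cos²(60°) ≈ 0.250.

0.250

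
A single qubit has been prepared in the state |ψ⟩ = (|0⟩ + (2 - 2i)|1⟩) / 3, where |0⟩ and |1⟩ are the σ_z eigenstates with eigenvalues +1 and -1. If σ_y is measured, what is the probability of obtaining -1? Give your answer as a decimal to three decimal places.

0.722

|-y⟩ = (|0⟩ - i|1⟩)/√2, so ⟨-y|ψ⟩ = (3 + 2i) / (√2·3).
P = |3 + 2i|² / 18 = 13/18.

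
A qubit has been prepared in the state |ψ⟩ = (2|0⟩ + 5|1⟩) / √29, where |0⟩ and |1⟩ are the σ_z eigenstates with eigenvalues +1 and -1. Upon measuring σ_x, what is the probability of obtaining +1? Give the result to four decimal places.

0.8448

|+x⟩ = (|0⟩ + |1⟩)/√2, so ⟨+x|ψ⟩ = (7) / (√2·√29).
P = |7|² / 58 = 49/58.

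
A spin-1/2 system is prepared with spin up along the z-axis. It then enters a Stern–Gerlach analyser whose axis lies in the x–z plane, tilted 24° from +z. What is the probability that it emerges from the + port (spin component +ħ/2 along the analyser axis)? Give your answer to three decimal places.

For spin-½, the probability of finding spin-up along an axis at angle θ to the initial spin direction is cos²(θ/2); spin-down is sin²(θ/2).
θ = 24°, so P = cos²(12°) ≈ 0.957.

0.957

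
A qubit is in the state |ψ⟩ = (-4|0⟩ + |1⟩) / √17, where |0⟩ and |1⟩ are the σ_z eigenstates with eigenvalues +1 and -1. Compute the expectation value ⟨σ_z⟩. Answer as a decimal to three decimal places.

⟨σ_z⟩ = |a|² - |b|² divided by |a|²+|b|², with a, b the |0⟩, |1⟩ amplitudes.
= (16 - 1)/17 = 15/17.

0.882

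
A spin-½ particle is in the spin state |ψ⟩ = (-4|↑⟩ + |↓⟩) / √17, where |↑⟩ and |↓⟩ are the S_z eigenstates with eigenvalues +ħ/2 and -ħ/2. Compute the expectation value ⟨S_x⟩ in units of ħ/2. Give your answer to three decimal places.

⟨σ_x⟩ = 2 Re(a* b)/(|a|²+|b|²) with a = -4, b = 1.
a* b = -4, so ⟨σ_x⟩ = -8/17.
⟨S_x⟩ = (ħ/2)·⟨σ_x⟩.

-0.471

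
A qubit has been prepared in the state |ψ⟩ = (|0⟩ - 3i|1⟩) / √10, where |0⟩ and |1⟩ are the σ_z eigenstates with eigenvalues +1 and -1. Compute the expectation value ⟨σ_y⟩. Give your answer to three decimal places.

-0.600

⟨σ_y⟩ = 2 Im(a* b)/(|a|²+|b|²) with a = 1, b = -3i.
a* b = -3i, so ⟨σ_y⟩ = -6/10.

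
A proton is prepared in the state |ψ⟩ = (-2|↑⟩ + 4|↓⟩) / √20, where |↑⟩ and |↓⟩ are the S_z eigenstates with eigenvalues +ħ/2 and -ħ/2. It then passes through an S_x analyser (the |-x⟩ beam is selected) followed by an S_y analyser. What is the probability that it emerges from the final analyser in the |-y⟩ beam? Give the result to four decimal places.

0.4500

First analyser (S_x): P(|-x⟩) = |⟨-x|ψ⟩|² = 36/40.
After stage 1 the state is |-x⟩; P(|-y⟩) = |⟨-y|-x⟩|² = 1/2.
Joint probability = 36/40 × 1/2 = 0.4500.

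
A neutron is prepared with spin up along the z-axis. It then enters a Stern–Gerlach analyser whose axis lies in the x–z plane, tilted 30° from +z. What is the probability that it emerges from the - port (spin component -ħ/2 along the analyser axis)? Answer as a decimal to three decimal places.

For spin-½, the probability of finding spin-up along an axis at angle θ to the initial spin direction is cos²(θ/2); spin-down is sin²(θ/2).
θ = 30°, so P = sin²(15°) ≈ 0.067.

0.067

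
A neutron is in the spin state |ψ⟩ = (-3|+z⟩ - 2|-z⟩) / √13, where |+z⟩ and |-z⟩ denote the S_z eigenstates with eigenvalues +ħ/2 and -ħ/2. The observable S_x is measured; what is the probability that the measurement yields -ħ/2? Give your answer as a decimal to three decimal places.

|-x⟩ = (|+z⟩ - |-z⟩)/√2, so ⟨-x|ψ⟩ = (-1) / (√2·√13).
P = |-1|² / 26 = 1/26.

0.038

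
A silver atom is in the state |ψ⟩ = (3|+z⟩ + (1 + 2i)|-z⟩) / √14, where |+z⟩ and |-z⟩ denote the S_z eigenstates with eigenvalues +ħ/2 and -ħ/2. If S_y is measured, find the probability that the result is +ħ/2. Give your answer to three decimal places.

0.929

|+y⟩ = (|+z⟩ + i|-z⟩)/√2, so ⟨+y|ψ⟩ = (5 - i) / (√2·√14).
P = |5 - i|² / 28 = 26/28.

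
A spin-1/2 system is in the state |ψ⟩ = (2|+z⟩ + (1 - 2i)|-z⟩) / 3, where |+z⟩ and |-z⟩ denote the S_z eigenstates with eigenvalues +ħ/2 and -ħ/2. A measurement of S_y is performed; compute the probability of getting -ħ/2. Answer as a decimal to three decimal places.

0.944

|-y⟩ = (|+z⟩ - i|-z⟩)/√2, so ⟨-y|ψ⟩ = (4 + i) / (√2·3).
P = |4 + i|² / 18 = 17/18.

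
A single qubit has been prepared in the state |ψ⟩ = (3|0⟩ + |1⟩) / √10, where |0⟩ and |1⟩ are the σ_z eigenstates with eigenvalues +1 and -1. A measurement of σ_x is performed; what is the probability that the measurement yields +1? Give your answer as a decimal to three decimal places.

0.800

|+x⟩ = (|0⟩ + |1⟩)/√2, so ⟨+x|ψ⟩ = (4) / (√2·√10).
P = |4|² / 20 = 16/20.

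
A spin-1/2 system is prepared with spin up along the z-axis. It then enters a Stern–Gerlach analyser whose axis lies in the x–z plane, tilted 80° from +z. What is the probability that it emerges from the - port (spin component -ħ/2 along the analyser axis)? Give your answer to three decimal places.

For spin-½, the probability of finding spin-up along an axis at angle θ to the initial spin direction is cos²(θ/2); spin-down is sin²(θ/2).
θ = 80°, so P = sin²(40°) ≈ 0.413.

0.413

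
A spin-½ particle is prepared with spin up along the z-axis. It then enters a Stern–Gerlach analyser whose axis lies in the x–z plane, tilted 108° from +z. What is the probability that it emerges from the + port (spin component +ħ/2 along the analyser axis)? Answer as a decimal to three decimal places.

For spin-½, the probability of finding spin-up along an axis at angle θ to the initial spin direction is cos²(θ/2); spin-down is sin²(θ/2).
θ = 108°, so P = cos²(54°) ≈ 0.345.

0.345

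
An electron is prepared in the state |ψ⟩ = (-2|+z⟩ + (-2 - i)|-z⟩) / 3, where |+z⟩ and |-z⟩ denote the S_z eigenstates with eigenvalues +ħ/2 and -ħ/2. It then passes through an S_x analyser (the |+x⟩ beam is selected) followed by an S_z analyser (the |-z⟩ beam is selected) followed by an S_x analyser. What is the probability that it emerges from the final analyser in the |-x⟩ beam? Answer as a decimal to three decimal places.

First analyser (S_x): P(|+x⟩) = |⟨+x|ψ⟩|² = 17/18.
After stage 1 the state is |+x⟩; P(|-z⟩) = |⟨-z|+x⟩|² = 1/2.
After stage 2 the state is |-z⟩; P(|-x⟩) = |⟨-x|-z⟩|² = 1/2.
Joint probability = 17/18 × 1/2 × 1/2 = 0.236.

0.236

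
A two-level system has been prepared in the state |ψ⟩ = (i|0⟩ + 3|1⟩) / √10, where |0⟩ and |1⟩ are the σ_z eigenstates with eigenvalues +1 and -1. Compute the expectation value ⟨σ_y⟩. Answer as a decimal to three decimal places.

⟨σ_y⟩ = 2 Im(a* b)/(|a|²+|b|²) with a = i, b = 3.
a* b = -3i, so ⟨σ_y⟩ = -6/10.

-0.600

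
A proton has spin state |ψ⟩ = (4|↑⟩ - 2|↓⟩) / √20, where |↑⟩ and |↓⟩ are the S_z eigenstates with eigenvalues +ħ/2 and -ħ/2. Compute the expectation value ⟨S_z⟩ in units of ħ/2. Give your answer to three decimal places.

⟨σ_z⟩ = |a|² - |b|² divided by |a|²+|b|², with a, b the |↑⟩, |↓⟩ amplitudes.
= (16 - 4)/20 = 12/20.
⟨S_z⟩ = (ħ/2)·⟨σ_z⟩.

0.600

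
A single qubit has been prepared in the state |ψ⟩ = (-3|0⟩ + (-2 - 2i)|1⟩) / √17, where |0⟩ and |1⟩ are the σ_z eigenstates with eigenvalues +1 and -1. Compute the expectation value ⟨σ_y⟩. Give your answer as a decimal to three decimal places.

⟨σ_y⟩ = 2 Im(a* b)/(|a|²+|b|²) with a = -3, b = (-2 - 2i).
a* b = (6 + 6i), so ⟨σ_y⟩ = 12/17.

0.706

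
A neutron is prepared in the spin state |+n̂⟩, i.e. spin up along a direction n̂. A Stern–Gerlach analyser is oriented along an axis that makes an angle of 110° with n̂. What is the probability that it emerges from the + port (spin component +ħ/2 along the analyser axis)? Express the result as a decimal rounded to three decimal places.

For spin-½, the probability of finding spin-up along an axis at angle θ to the initial spin direction is cos²(θ/2); spin-down is sin²(θ/2).
θ = 110°, so P = cos²(55°) ≈ 0.329.

0.329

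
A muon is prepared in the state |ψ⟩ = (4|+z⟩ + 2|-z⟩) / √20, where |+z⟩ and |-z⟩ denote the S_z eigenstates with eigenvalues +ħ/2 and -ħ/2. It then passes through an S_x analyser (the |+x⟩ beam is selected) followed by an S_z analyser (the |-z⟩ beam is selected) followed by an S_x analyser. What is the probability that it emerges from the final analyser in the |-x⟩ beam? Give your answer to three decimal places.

First analyser (S_x): P(|+x⟩) = |⟨+x|ψ⟩|² = 36/40.
After stage 1 the state is |+x⟩; P(|-z⟩) = |⟨-z|+x⟩|² = 1/2.
After stage 2 the state is |-z⟩; P(|-x⟩) = |⟨-x|-z⟩|² = 1/2.
Joint probability = 36/40 × 1/2 × 1/2 = 0.225.

0.225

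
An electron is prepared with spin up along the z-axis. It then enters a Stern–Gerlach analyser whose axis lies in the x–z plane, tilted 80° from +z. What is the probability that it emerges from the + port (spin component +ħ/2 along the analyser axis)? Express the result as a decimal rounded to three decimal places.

For spin-½, the probability of finding spin-up along an axis at angle θ to the initial spin direction is cos²(θ/2); spin-down is sin²(θ/2).
θ = 80°, so P = cos²(40°) ≈ 0.587.

0.587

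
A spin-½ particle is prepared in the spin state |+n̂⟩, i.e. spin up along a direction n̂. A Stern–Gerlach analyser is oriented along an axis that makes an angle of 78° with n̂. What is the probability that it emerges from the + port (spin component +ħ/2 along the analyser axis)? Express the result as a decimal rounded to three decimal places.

For spin-½, the probability of finding spin-up along an axis at angle θ to the initial spin direction is cos²(θ/2); spin-down is sin²(θ/2).
θ = 78°, so P = cos²(39°) ≈ 0.604.

0.604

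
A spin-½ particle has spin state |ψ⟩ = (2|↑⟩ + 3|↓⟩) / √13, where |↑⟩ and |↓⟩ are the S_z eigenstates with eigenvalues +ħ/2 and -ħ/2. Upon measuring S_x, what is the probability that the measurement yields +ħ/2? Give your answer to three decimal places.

|+x⟩ = (|↑⟩ + |↓⟩)/√2, so ⟨+x|ψ⟩ = (5) / (√2·√13).
P = |5|² / 26 = 25/26.

0.962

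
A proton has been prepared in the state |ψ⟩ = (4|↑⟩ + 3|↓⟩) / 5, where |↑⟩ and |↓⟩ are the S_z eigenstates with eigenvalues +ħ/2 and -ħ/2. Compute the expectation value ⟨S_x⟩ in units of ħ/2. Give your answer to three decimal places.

0.960

⟨σ_x⟩ = 2 Re(a* b)/(|a|²+|b|²) with a = 4, b = 3.
a* b = 12, so ⟨σ_x⟩ = 24/25.
⟨S_x⟩ = (ħ/2)·⟨σ_x⟩.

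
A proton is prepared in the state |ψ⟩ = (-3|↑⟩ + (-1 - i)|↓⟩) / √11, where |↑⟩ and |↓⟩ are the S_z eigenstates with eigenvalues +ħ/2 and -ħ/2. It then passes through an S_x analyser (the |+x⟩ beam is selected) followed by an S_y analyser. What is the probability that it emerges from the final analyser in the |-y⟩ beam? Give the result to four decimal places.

0.3864

First analyser (S_x): P(|+x⟩) = |⟨+x|ψ⟩|² = 17/22.
After stage 1 the state is |+x⟩; P(|-y⟩) = |⟨-y|+x⟩|² = 1/2.
Joint probability = 17/22 × 1/2 = 0.3864.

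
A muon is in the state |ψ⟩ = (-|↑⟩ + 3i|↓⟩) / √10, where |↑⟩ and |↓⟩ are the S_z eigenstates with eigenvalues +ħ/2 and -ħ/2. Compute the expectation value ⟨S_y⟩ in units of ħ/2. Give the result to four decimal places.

-0.6000

⟨σ_y⟩ = 2 Im(a* b)/(|a|²+|b|²) with a = -1, b = 3i.
a* b = -3i, so ⟨σ_y⟩ = -6/10.
⟨S_y⟩ = (ħ/2)·⟨σ_y⟩.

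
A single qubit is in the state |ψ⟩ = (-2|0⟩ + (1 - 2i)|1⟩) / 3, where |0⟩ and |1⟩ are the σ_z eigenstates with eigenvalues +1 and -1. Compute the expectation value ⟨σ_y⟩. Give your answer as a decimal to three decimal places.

⟨σ_y⟩ = 2 Im(a* b)/(|a|²+|b|²) with a = -2, b = (1 - 2i).
a* b = (-2 + 4i), so ⟨σ_y⟩ = 8/9.

0.889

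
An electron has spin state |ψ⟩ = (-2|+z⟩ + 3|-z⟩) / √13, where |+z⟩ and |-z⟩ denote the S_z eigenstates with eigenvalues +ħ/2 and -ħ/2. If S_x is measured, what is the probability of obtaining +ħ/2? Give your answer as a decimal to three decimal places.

|+x⟩ = (|+z⟩ + |-z⟩)/√2, so ⟨+x|ψ⟩ = (1) / (√2·√13).
P = |1|² / 26 = 1/26.

0.038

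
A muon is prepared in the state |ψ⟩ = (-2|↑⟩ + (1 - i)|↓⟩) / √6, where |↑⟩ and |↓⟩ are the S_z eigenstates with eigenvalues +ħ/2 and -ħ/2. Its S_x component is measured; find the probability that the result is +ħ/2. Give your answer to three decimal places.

0.167

|+x⟩ = (|↑⟩ + |↓⟩)/√2, so ⟨+x|ψ⟩ = (-1 - i) / (√2·√6).
P = |-1 - i|² / 12 = 2/12.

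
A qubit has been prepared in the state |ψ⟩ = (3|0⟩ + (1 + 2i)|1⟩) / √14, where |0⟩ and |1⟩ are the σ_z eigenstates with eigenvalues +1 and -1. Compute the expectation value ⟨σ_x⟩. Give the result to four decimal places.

⟨σ_x⟩ = 2 Re(a* b)/(|a|²+|b|²) with a = 3, b = (1 + 2i).
a* b = (3 + 6i), so ⟨σ_x⟩ = 6/14.

0.4286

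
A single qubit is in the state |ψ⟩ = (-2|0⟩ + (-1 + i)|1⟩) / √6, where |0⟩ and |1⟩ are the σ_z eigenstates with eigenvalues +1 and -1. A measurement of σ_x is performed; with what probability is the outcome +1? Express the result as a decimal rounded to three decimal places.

|+x⟩ = (|0⟩ + |1⟩)/√2, so ⟨+x|ψ⟩ = (-3 + i) / (√2·√6).
P = |-3 + i|² / 12 = 10/12.

0.833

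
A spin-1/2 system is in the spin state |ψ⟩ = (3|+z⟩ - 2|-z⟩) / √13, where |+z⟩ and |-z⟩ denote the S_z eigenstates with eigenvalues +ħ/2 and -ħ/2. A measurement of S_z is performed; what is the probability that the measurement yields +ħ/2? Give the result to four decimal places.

0.6923

The +ħ/2 outcome corresponds to |+z⟩. Its amplitude in |ψ⟩ is 3/√13.
P = |3|² / 13 = 9/13.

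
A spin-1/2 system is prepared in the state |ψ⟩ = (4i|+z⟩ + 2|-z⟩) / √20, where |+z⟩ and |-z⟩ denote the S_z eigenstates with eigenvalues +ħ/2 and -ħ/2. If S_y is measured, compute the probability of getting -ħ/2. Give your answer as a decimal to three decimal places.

|-y⟩ = (|+z⟩ - i|-z⟩)/√2, so ⟨-y|ψ⟩ = (6i) / (√2·√20).
P = |6i|² / 40 = 36/40.

0.900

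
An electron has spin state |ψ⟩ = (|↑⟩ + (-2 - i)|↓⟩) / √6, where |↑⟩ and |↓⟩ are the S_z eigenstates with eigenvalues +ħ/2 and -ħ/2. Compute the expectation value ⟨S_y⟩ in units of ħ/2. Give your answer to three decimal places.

-0.333

⟨σ_y⟩ = 2 Im(a* b)/(|a|²+|b|²) with a = 1, b = (-2 - i).
a* b = (-2 - i), so ⟨σ_y⟩ = -2/6.
⟨S_y⟩ = (ħ/2)·⟨σ_y⟩.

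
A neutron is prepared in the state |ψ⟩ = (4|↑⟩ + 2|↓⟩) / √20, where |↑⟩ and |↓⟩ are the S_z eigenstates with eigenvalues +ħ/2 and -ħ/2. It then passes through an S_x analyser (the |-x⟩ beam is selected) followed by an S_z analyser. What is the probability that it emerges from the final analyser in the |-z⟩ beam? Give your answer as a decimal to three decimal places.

First analyser (S_x): P(|-x⟩) = |⟨-x|ψ⟩|² = 4/40.
After stage 1 the state is |-x⟩; P(|-z⟩) = |⟨-z|-x⟩|² = 1/2.
Joint probability = 4/40 × 1/2 = 0.050.

0.050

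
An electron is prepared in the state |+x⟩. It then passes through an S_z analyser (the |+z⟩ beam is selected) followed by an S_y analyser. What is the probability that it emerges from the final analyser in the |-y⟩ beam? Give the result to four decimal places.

First analyser (S_z): from |+x⟩, P(|+z⟩) = 1/2.
After stage 1 the state is |+z⟩; P(|-y⟩) = |⟨-y|+z⟩|² = 1/2.
Joint probability = 1/2 × 1/2 = 0.2500.

0.2500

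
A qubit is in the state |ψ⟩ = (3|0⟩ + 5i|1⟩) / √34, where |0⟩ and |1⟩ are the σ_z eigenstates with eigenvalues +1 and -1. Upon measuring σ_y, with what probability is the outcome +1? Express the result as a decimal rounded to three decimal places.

|+y⟩ = (|0⟩ + i|1⟩)/√2, so ⟨+y|ψ⟩ = (8) / (√2·√34).
P = |8|² / 68 = 64/68.

0.941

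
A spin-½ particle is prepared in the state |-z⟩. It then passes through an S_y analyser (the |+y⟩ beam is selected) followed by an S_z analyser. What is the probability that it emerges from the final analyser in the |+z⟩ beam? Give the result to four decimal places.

0.2500

First analyser (S_y): from |-z⟩, P(|+y⟩) = 1/2.
After stage 1 the state is |+y⟩; P(|+z⟩) = |⟨+z|+y⟩|² = 1/2.
Joint probability = 1/2 × 1/2 = 0.2500.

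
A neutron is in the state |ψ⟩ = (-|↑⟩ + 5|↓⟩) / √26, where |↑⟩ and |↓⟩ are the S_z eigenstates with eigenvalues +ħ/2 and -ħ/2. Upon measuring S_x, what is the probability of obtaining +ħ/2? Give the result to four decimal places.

0.3077

|+x⟩ = (|↑⟩ + |↓⟩)/√2, so ⟨+x|ψ⟩ = (4) / (√2·√26).
P = |4|² / 52 = 16/52.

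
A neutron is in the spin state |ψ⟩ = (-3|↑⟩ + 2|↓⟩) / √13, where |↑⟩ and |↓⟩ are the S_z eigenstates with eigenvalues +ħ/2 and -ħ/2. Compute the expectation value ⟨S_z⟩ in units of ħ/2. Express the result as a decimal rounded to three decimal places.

⟨σ_z⟩ = |a|² - |b|² divided by |a|²+|b|², with a, b the |↑⟩, |↓⟩ amplitudes.
= (9 - 4)/13 = 5/13.
⟨S_z⟩ = (ħ/2)·⟨σ_z⟩.

0.385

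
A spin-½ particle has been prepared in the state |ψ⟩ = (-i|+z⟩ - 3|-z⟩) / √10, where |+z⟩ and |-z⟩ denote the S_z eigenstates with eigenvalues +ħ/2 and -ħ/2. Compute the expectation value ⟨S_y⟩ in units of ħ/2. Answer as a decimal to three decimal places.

-0.600

⟨σ_y⟩ = 2 Im(a* b)/(|a|²+|b|²) with a = -i, b = -3.
a* b = -3i, so ⟨σ_y⟩ = -6/10.
⟨S_y⟩ = (ħ/2)·⟨σ_y⟩.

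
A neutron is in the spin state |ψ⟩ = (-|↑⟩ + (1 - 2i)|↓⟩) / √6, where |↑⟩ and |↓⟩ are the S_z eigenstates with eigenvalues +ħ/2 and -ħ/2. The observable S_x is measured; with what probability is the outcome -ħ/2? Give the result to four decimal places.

|-x⟩ = (|↑⟩ - |↓⟩)/√2, so ⟨-x|ψ⟩ = (-2 + 2i) / (√2·√6).
P = |-2 + 2i|² / 12 = 8/12.

0.6667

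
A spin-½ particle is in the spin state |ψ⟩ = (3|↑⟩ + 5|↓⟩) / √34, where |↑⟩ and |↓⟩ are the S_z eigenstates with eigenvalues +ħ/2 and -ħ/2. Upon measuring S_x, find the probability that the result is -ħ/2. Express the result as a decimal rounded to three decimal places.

0.059

|-x⟩ = (|↑⟩ - |↓⟩)/√2, so ⟨-x|ψ⟩ = (-2) / (√2·√34).
P = |-2|² / 68 = 4/68.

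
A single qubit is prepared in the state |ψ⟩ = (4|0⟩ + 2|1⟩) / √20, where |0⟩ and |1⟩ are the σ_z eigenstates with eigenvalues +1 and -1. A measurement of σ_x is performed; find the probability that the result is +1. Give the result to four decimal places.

0.9000

|+x⟩ = (|0⟩ + |1⟩)/√2, so ⟨+x|ψ⟩ = (6) / (√2·√20).
P = |6|² / 40 = 36/40.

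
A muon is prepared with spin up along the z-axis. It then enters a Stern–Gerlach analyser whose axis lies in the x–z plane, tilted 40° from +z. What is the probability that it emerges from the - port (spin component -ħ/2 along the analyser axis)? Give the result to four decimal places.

0.1170

For spin-½, the probability of finding spin-up along an axis at angle θ to the initial spin direction is cos²(θ/2); spin-down is sin²(θ/2).
θ = 40°, so P = sin²(20°) ≈ 0.1170.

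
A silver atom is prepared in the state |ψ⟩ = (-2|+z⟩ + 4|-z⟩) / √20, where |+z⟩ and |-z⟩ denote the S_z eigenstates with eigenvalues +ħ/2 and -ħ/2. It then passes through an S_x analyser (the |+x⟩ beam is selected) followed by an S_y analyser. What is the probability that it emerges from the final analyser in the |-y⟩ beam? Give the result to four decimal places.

0.0500

First analyser (S_x): P(|+x⟩) = |⟨+x|ψ⟩|² = 4/40.
After stage 1 the state is |+x⟩; P(|-y⟩) = |⟨-y|+x⟩|² = 1/2.
Joint probability = 4/40 × 1/2 = 0.0500.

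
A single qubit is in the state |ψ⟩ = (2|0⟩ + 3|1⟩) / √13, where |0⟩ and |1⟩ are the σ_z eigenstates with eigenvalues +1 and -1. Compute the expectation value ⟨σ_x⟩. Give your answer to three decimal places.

0.923

⟨σ_x⟩ = 2 Re(a* b)/(|a|²+|b|²) with a = 2, b = 3.
a* b = 6, so ⟨σ_x⟩ = 12/13.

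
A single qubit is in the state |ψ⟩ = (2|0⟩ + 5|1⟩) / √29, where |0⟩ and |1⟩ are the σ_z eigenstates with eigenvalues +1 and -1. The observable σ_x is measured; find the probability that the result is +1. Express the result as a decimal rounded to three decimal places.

0.845

|+x⟩ = (|0⟩ + |1⟩)/√2, so ⟨+x|ψ⟩ = (7) / (√2·√29).
P = |7|² / 58 = 49/58.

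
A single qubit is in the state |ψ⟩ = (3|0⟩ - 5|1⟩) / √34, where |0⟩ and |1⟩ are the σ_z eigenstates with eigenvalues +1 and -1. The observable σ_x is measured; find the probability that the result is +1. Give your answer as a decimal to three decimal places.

|+x⟩ = (|0⟩ + |1⟩)/√2, so ⟨+x|ψ⟩ = (-2) / (√2·√34).
P = |-2|² / 68 = 4/68.

0.059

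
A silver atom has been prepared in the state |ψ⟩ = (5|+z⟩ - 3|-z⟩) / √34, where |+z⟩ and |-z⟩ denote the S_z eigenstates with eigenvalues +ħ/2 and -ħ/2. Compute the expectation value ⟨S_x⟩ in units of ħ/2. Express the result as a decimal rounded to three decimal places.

⟨σ_x⟩ = 2 Re(a* b)/(|a|²+|b|²) with a = 5, b = -3.
a* b = -15, so ⟨σ_x⟩ = -30/34.
⟨S_x⟩ = (ħ/2)·⟨σ_x⟩.

-0.882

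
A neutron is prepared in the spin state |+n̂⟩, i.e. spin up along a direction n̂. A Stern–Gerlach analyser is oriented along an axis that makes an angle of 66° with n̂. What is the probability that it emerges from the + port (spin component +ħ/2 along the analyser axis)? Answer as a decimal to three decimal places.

For spin-½, the probability of finding spin-up along an axis at angle θ to the initial spin direction is cos²(θ/2); spin-down is sin²(θ/2).
θ = 66°, so P = cos²(33°) ≈ 0.703.

0.703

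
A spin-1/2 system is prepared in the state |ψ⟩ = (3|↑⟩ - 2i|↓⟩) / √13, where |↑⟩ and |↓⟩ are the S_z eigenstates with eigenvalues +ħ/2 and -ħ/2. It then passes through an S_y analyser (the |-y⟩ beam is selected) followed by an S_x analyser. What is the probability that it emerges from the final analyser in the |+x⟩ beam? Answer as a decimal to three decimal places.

0.481

First analyser (S_y): P(|-y⟩) = |⟨-y|ψ⟩|² = 25/26.
After stage 1 the state is |-y⟩; P(|+x⟩) = |⟨+x|-y⟩|² = 1/2.
Joint probability = 25/26 × 1/2 = 0.481.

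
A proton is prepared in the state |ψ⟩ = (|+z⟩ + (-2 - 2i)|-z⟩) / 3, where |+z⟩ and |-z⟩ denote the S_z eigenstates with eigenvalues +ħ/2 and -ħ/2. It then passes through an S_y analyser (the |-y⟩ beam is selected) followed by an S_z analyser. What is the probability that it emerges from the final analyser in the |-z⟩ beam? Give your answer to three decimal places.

First analyser (S_y): P(|-y⟩) = |⟨-y|ψ⟩|² = 13/18.
After stage 1 the state is |-y⟩; P(|-z⟩) = |⟨-z|-y⟩|² = 1/2.
Joint probability = 13/18 × 1/2 = 0.361.

0.361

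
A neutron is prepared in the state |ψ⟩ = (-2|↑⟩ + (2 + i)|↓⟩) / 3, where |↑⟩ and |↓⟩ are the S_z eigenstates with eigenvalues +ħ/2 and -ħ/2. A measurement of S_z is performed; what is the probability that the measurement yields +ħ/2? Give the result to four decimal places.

0.4444

The +ħ/2 outcome corresponds to |↑⟩. Its amplitude in |ψ⟩ is -2/3.
P = |-2|² / 9 = 4/9.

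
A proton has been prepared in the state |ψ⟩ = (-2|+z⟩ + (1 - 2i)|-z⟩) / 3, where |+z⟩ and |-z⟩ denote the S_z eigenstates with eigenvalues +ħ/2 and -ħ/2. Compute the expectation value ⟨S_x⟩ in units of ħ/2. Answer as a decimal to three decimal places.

⟨σ_x⟩ = 2 Re(a* b)/(|a|²+|b|²) with a = -2, b = (1 - 2i).
a* b = (-2 + 4i), so ⟨σ_x⟩ = -4/9.
⟨S_x⟩ = (ħ/2)·⟨σ_x⟩.

-0.444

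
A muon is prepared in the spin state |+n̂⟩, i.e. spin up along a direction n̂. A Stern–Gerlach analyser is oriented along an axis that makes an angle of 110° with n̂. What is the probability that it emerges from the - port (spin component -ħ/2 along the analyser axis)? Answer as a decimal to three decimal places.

0.671

For spin-½, the probability of finding spin-up along an axis at angle θ to the initial spin direction is cos²(θ/2); spin-down is sin²(θ/2).
θ = 110°, so P = sin²(55°) ≈ 0.671.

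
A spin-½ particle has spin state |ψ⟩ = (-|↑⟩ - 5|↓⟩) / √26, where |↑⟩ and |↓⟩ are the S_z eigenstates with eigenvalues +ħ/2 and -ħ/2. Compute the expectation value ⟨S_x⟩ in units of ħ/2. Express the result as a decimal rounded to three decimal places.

⟨σ_x⟩ = 2 Re(a* b)/(|a|²+|b|²) with a = -1, b = -5.
a* b = 5, so ⟨σ_x⟩ = 10/26.
⟨S_x⟩ = (ħ/2)·⟨σ_x⟩.

0.385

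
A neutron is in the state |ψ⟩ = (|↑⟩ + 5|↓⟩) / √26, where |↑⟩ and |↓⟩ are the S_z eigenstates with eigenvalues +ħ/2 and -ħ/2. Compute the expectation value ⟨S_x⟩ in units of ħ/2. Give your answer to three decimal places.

0.385

⟨σ_x⟩ = 2 Re(a* b)/(|a|²+|b|²) with a = 1, b = 5.
a* b = 5, so ⟨σ_x⟩ = 10/26.
⟨S_x⟩ = (ħ/2)·⟨σ_x⟩.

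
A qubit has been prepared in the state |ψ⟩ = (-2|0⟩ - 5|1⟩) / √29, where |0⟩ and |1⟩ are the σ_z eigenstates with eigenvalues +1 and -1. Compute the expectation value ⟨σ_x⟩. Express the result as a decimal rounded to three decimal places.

⟨σ_x⟩ = 2 Re(a* b)/(|a|²+|b|²) with a = -2, b = -5.
a* b = 10, so ⟨σ_x⟩ = 20/29.

0.690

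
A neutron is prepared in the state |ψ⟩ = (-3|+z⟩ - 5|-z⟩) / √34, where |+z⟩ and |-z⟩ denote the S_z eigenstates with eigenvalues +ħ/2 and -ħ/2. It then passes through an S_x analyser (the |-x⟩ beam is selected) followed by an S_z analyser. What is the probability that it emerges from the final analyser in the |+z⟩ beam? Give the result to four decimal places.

0.0294

First analyser (S_x): P(|-x⟩) = |⟨-x|ψ⟩|² = 4/68.
After stage 1 the state is |-x⟩; P(|+z⟩) = |⟨+z|-x⟩|² = 1/2.
Joint probability = 4/68 × 1/2 = 0.0294.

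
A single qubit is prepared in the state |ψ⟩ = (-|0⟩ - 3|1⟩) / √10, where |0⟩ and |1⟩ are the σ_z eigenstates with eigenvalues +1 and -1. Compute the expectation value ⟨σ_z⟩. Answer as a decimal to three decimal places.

⟨σ_z⟩ = |a|² - |b|² divided by |a|²+|b|², with a, b the |0⟩, |1⟩ amplitudes.
= (1 - 9)/10 = -8/10.

-0.800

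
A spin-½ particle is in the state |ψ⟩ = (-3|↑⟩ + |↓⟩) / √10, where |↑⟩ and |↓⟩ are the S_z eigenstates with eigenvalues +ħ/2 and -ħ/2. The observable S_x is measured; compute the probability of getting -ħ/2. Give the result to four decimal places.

0.8000

|-x⟩ = (|↑⟩ - |↓⟩)/√2, so ⟨-x|ψ⟩ = (-4) / (√2·√10).
P = |-4|² / 20 = 16/20.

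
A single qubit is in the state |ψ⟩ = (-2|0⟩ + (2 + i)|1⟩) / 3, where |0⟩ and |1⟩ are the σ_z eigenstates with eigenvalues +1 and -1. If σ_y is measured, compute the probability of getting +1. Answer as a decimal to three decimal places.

0.278

|+y⟩ = (|0⟩ + i|1⟩)/√2, so ⟨+y|ψ⟩ = (-1 - 2i) / (√2·3).
P = |-1 - 2i|² / 18 = 5/18.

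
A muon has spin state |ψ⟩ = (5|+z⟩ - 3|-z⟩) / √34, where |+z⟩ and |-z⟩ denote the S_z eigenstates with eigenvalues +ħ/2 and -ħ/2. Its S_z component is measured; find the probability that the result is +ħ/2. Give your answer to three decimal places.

0.735

The +ħ/2 outcome corresponds to |+z⟩. Its amplitude in |ψ⟩ is 5/√34.
P = |5|² / 34 = 25/34.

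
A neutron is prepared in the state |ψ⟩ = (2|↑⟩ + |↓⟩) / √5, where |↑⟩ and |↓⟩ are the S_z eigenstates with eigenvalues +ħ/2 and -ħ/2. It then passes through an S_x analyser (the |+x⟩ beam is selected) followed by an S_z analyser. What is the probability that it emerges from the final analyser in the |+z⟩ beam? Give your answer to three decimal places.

First analyser (S_x): P(|+x⟩) = |⟨+x|ψ⟩|² = 9/10.
After stage 1 the state is |+x⟩; P(|+z⟩) = |⟨+z|+x⟩|² = 1/2.
Joint probability = 9/10 × 1/2 = 0.450.

0.450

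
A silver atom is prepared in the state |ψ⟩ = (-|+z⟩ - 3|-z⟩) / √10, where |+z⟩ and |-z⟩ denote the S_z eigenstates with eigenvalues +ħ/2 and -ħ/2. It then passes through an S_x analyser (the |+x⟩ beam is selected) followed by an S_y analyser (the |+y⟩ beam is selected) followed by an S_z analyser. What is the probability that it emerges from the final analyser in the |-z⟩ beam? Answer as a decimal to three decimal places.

0.200

First analyser (S_x): P(|+x⟩) = |⟨+x|ψ⟩|² = 16/20.
After stage 1 the state is |+x⟩; P(|+y⟩) = |⟨+y|+x⟩|² = 1/2.
After stage 2 the state is |+y⟩; P(|-z⟩) = |⟨-z|+y⟩|² = 1/2.
Joint probability = 16/20 × 1/2 × 1/2 = 0.200.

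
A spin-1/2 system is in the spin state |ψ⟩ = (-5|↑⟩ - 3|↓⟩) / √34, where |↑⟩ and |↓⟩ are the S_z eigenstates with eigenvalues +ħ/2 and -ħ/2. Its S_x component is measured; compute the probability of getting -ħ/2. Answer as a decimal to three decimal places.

|-x⟩ = (|↑⟩ - |↓⟩)/√2, so ⟨-x|ψ⟩ = (-2) / (√2·√34).
P = |-2|² / 68 = 4/68.

0.059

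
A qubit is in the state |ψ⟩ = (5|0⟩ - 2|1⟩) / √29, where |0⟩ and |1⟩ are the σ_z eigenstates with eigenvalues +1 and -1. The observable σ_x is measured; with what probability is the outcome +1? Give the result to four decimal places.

|+x⟩ = (|0⟩ + |1⟩)/√2, so ⟨+x|ψ⟩ = (3) / (√2·√29).
P = |3|² / 58 = 9/58.

0.1552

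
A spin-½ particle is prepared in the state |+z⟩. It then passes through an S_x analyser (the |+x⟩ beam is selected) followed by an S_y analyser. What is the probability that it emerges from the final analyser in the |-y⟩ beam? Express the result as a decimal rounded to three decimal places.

0.250

First analyser (S_x): from |+z⟩, P(|+x⟩) = 1/2.
After stage 1 the state is |+x⟩; P(|-y⟩) = |⟨-y|+x⟩|² = 1/2.
Joint probability = 1/2 × 1/2 = 0.250.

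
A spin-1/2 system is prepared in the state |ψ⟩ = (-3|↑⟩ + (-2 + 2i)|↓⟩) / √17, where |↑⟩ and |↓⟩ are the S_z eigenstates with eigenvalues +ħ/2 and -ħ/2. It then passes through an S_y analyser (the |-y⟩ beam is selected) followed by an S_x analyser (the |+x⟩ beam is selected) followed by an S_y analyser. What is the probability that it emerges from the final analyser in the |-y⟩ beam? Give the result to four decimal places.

0.2132

First analyser (S_y): P(|-y⟩) = |⟨-y|ψ⟩|² = 29/34.
After stage 1 the state is |-y⟩; P(|+x⟩) = |⟨+x|-y⟩|² = 1/2.
After stage 2 the state is |+x⟩; P(|-y⟩) = |⟨-y|+x⟩|² = 1/2.
Joint probability = 29/34 × 1/2 × 1/2 = 0.2132.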